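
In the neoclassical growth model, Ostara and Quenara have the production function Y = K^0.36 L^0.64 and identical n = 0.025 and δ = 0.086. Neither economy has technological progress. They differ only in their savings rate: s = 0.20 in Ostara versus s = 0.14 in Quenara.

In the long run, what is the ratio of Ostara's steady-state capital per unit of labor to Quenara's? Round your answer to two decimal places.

k*_O / k*_Q ≈ 1.75

Steady-state k* = [s/(n + δ)]^(1/(1−α)), so the ratio is [ (s_O/(n + δ)_O) / (s_Q/(n + δ)_Q) ]^1.5625.
s_O/(n + δ)_O = 0.20/0.111 = 1.8018; s_Q/(n + δ)_Q = 0.14/0.111 = 1.2613.
Ratio = (1.8018/1.2613)^1.5625 = 1.4285^1.5625 ≈ 1.7458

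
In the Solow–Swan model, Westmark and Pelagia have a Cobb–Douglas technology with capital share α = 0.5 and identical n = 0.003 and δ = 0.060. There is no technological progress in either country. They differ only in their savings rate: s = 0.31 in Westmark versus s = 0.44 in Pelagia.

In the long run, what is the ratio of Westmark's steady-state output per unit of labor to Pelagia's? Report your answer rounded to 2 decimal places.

y*_W / y*_P ≈ 0.70

Steady-state y* = [s/(n + δ)]^(α/(1−α)), so the ratio is [ (s_W/(n + δ)_W) / (s_P/(n + δ)_P) ]^1.
s_W/(n + δ)_W = 0.31/0.063 = 4.9206; s_P/(n + δ)_P = 0.44/0.063 = 6.9841.
Ratio = (4.9206/6.9841)^1 = 0.7045^1 ≈ 0.7045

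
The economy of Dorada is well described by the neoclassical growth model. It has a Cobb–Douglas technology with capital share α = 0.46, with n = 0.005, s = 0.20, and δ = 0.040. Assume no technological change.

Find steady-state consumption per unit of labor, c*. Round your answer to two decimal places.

c* ≈ 2.85

At the steady state, Δk = 0, so s·k^α = (n + δ)·k.
Rearranging, k^(1−α) = s / (n + δ).
k^0.54 = 0.20 / (0.005 + 0.040) = 0.20 / 0.045 = 4.4444
k* = 4.4444^(1/0.54) ≈ 15.8363
y* = (k*)^α = 15.8363^0.46 ≈ 3.5632
c* = (1 − s)·y* = (1 − 0.20) × 3.5632 ≈ 2.8506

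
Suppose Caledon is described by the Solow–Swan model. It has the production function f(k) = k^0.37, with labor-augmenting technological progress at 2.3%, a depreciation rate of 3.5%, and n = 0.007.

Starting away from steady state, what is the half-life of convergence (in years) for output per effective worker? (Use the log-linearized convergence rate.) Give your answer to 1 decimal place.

Near the steady state the convergence rate is λ = (1 − α)(n + g + δ).
λ = (1 − 0.37) × 0.065 = 0.63 × 0.065 = 0.04095
Half-life = ln 2 / λ = 0.6931 / 0.04095 ≈ 16.93 years

half-life ≈ 16.9 years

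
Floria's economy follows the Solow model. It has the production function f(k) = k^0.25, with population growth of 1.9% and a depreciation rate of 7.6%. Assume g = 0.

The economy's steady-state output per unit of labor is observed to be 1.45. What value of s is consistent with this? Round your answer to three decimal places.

In steady state, investment equals break-even investment: s·k^α = (n + δ)·k.
Since y* = [s/(n + δ)]^(α/(1−α)), we have s/(n + δ) = (y*)^((1−α)/α) = 1.45^3 = 3.0486.
Therefore s = 3.0486 × (n + δ) = 3.0486 × 0.095 = 0.2896.

s ≈ 0.290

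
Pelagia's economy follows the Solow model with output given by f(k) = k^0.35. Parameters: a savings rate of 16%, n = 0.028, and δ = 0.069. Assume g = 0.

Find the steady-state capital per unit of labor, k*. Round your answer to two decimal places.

At the steady state, Δk = 0, so s·k^α = (n + δ)·k.
Dividing both sides by k: k^(1−α) = s / (n + δ).
k^0.65 = 0.16 / (0.028 + 0.069) = 0.16 / 0.097 = 1.6495
k* = 1.6495^(1/0.65) ≈ 2.1597

k* = 2.16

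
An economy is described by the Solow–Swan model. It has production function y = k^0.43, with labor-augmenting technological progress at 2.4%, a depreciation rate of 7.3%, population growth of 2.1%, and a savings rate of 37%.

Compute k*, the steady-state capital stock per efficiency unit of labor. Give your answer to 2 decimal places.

k* ≈ 7.43

In steady state, investment equals break-even investment: s·k^α = (n + g + δ)·k.
Rearranging, k^(1−α) = s / (n + g + δ).
k^0.57 = 0.37 / (0.021 + 0.024 + 0.073) = 0.37 / 0.118 = 3.1356
k* = 3.1356^(1/0.57) ≈ 7.4257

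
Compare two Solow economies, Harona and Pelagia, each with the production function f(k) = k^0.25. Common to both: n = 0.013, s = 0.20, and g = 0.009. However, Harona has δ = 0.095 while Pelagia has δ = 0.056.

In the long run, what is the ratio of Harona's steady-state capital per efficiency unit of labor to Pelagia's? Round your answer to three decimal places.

ratio ≈ 0.582

Steady-state k* = [s/(n + g + δ)]^(1/(1−α)), so the ratio is [ (s_H/(n + g + δ)_H) / (s_P/(n + g + δ)_P) ]^1.3333.
s_H/(n + g + δ)_H = 0.20/0.117 = 1.7094; s_P/(n + g + δ)_P = 0.20/0.078 = 2.5641.
Ratio = (1.7094/2.5641)^1.3333 = 0.6667^1.3333 ≈ 0.5824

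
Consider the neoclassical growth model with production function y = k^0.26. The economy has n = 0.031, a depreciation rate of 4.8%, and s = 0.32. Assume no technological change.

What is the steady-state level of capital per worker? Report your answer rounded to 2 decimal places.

k* = 6.62

Steady state requires s·f(k) = (n + δ)·k, i.e. s·k^α = (n + δ)·k.
Dividing both sides by k: k^(1−α) = s / (n + δ).
k^0.74 = 0.32 / (0.031 + 0.048) = 0.32 / 0.079 = 4.0506
k* = 4.0506^(1/0.74) ≈ 6.6217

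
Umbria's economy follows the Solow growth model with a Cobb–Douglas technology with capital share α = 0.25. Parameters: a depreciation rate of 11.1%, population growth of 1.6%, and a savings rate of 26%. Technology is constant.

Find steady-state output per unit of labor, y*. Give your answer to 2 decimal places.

Steady state requires s·f(k) = (n + δ)·k, i.e. s·k^α = (n + δ)·k.
Rearranging, k^(1−α) = s / (n + δ).
k^0.75 = 0.26 / (0.016 + 0.111) = 0.26 / 0.127 = 2.0472
k* = 2.0472^(1/0.75) ≈ 2.5994
y* = (k*)^α = 2.5994^0.25 ≈ 1.2698

y* = 1.27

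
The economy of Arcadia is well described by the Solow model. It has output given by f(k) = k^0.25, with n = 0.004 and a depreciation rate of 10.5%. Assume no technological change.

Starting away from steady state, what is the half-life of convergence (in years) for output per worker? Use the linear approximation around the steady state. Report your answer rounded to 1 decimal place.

Near the steady state the convergence rate is λ = (1 − α)(n + δ).
λ = (1 − 0.25) × 0.109 = 0.75 × 0.109 = 0.08175
Half-life = ln 2 / λ = 0.6931 / 0.08175 ≈ 8.48 years

half-life ≈ 8.5 years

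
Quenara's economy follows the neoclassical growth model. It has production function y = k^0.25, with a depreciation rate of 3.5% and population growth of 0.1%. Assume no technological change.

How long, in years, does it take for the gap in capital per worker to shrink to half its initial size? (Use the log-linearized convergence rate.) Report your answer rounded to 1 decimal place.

Near the steady state the convergence rate is λ = (1 − α)(n + δ).
λ = (1 − 0.25) × 0.036 = 0.75 × 0.036 = 0.0270
Half-life = ln 2 / λ = 0.6931 / 0.0270 ≈ 25.67 years

t_½ ≈ 25.7 years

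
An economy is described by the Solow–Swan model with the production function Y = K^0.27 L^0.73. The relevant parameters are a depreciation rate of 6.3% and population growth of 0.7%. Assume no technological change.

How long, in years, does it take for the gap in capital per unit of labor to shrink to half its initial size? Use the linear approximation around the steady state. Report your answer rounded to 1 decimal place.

half-life ≈ 13.6 years

Near the steady state the convergence rate is λ = (1 − α)(n + δ).
λ = (1 − 0.27) × 0.070 = 0.73 × 0.070 = 0.0511
Half-life = ln 2 / λ = 0.6931 / 0.0511 ≈ 13.56 years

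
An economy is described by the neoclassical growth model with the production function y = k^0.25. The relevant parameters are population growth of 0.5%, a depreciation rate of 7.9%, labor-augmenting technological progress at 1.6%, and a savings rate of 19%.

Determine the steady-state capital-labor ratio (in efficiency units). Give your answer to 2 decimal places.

k* ≈ 2.35

Steady state requires s·f(k) = (n + g + δ)·k, i.e. s·k^α = (n + g + δ)·k.
Dividing both sides by k: k^(1−α) = s / (n + g + δ).
k^0.75 = 0.19 / (0.005 + 0.016 + 0.079) = 0.19 / 0.100 = 1.9000
k* = 1.9000^(1/0.75) ≈ 2.3533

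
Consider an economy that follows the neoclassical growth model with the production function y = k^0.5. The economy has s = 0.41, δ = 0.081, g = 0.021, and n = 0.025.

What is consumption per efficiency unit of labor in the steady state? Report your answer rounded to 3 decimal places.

Steady state requires s·f(k) = (n + g + δ)·k, i.e. s·k^α = (n + g + δ)·k.
Rearranging, k^(1−α) = s / (n + g + δ).
k^0.5 = 0.41 / (0.025 + 0.021 + 0.081) = 0.41 / 0.127 = 3.2283
k* = 3.2283^(1/0.5) ≈ 10.4219
y* = (k*)^α = 10.4219^0.5 ≈ 3.2283
c* = (1 − s)·y* = (1 − 0.41) × 3.2283 ≈ 1.9047

c* = 1.905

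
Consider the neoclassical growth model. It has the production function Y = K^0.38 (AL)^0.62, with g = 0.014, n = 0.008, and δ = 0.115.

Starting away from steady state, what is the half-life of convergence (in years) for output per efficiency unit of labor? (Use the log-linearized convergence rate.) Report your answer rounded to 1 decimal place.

t_½ ≈ 8.2 years

Near the steady state the convergence rate is λ = (1 − α)(n + g + δ).
λ = (1 − 0.38) × 0.137 = 0.62 × 0.137 = 0.08494
Half-life = ln 2 / λ = 0.6931 / 0.08494 ≈ 8.16 years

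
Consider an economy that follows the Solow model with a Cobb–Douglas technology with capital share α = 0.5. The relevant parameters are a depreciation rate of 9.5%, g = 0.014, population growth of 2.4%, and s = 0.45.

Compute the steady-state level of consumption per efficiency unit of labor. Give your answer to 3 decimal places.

At the steady state, Δk = 0, so s·k^α = (n + g + δ)·k.
Rearranging, k^(1−α) = s / (n + g + δ).
k^0.5 = 0.45 / (0.024 + 0.014 + 0.095) = 0.45 / 0.133 = 3.3835
k* = 3.3835^(1/0.5) ≈ 11.4481
y* = (k*)^α = 11.4481^0.5 ≈ 3.3835
c* = (1 − s)·y* = (1 − 0.45) × 3.3835 ≈ 1.8609

c* = 1.861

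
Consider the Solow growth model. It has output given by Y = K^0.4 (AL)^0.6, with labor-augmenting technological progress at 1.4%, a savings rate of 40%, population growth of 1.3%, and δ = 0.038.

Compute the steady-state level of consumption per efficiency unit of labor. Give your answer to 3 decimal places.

c* = 2.015

In steady state, investment equals break-even investment: s·k^α = (n + g + δ)·k.
Dividing both sides by k: k^(1−α) = s / (n + g + δ).
k^0.6 = 0.40 / (0.013 + 0.014 + 0.038) = 0.40 / 0.065 = 6.1538
k* = 6.1538^(1/0.6) ≈ 20.6652
y* = (k*)^α = 20.6652^0.4 ≈ 3.3581
c* = (1 − s)·y* = (1 − 0.40) × 3.3581 ≈ 2.0149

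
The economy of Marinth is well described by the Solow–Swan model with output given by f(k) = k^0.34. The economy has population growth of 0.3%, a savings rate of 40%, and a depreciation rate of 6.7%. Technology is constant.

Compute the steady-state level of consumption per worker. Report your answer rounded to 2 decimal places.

In steady state, investment equals break-even investment: s·k^α = (n + δ)·k.
Dividing both sides by k: k^(1−α) = s / (n + δ).
k^0.66 = 0.40 / (0.003 + 0.067) = 0.40 / 0.070 = 5.7143
k* = 5.7143^(1/0.66) ≈ 14.0253
y* = (k*)^α = 14.0253^0.34 ≈ 2.4544
c* = (1 − s)·y* = (1 − 0.40) × 2.4544 ≈ 1.4726

c* = 1.47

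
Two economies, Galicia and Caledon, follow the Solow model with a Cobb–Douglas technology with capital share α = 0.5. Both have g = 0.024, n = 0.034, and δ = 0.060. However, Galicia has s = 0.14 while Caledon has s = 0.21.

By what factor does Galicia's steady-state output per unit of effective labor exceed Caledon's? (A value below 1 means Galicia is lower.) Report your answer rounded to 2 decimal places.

Steady-state y* = [s/(n + g + δ)]^(α/(1−α)), so the ratio is [ (s_G/(n + g + δ)_G) / (s_C/(n + g + δ)_C) ]^1.
s_G/(n + g + δ)_G = 0.14/0.118 = 1.1864; s_C/(n + g + δ)_C = 0.21/0.118 = 1.7797.
Ratio = (1.1864/1.7797)^1 = 0.6666^1 ≈ 0.6666

y*_G / y*_C ≈ 0.67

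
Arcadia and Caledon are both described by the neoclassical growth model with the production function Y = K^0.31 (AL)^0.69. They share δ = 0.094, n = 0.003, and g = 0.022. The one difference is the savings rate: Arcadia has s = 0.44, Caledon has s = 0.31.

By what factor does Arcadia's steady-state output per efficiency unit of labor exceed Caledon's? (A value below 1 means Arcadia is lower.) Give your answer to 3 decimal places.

Steady-state y* = [s/(n + g + δ)]^(α/(1−α)), so the ratio is [ (s_A/(n + g + δ)_A) / (s_C/(n + g + δ)_C) ]^0.4493.
s_A/(n + g + δ)_A = 0.44/0.119 = 3.6975; s_C/(n + g + δ)_C = 0.31/0.119 = 2.6050.
Ratio = (3.6975/2.6050)^0.4493 = 1.4194^0.4493 ≈ 1.1704

ratio ≈ 1.170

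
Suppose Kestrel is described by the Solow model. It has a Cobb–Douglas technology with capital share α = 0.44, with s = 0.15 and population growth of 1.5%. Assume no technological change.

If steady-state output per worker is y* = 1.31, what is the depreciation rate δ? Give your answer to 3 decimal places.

δ ≈ 0.091

At the steady state, Δk = 0, so s·k^α = (n + δ)·k.
Since y* = [s/(n + δ)]^(α/(1−α)), we have s/(n + δ) = (y*)^((1−α)/α) = 1.31^1.2727 = 1.4101.
Therefore n + δ = s / 1.4101 = 0.15 / 1.4101 = 0.1064, so δ = 0.1064 − 0.015 = 0.0914.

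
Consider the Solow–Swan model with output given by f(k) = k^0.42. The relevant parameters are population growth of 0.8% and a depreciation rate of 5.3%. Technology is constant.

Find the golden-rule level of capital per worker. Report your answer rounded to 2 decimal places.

The golden rule sets f'(k) = n + δ, i.e. α·k^(α−1) = n + δ.
So k^(1−α) = α / (n + δ) = 0.42 / 0.061 = 6.8852.
k_gold = 6.8852^(1/0.58) ≈ 27.8409

k_gold ≈ 27.84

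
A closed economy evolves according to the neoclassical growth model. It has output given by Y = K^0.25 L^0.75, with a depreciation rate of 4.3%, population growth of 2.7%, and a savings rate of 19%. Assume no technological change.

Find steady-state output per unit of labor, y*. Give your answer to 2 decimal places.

In steady state, investment equals break-even investment: s·k^α = (n + δ)·k.
Rearranging, k^(1−α) = s / (n + δ).
k^0.75 = 0.19 / (0.027 + 0.043) = 0.19 / 0.070 = 2.7143
k* = 2.7143^(1/0.75) ≈ 3.7863
y* = (k*)^α = 3.7863^0.25 ≈ 1.3949

y* = 1.39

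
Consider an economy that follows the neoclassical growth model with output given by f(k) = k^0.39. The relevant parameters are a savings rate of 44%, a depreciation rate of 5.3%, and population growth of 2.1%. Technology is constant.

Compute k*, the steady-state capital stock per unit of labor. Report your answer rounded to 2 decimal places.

k* ≈ 18.59

In steady state, investment equals break-even investment: s·k^α = (n + δ)·k.
Dividing both sides by k: k^(1−α) = s / (n + δ).
k^0.61 = 0.44 / (0.021 + 0.053) = 0.44 / 0.074 = 5.9459
k* = 5.9459^(1/0.61) ≈ 18.5870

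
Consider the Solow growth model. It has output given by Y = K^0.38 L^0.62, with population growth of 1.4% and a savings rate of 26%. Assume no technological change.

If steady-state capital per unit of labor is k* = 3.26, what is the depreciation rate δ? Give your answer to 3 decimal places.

In steady state, investment equals break-even investment: s·k^α = (n + δ)·k.
So s / (n + δ) = (k*)^(1−α) = 3.26^0.62 = 2.0806.
Therefore n + δ = s / 2.0806 = 0.26 / 2.0806 = 0.1250, so δ = 0.1250 − 0.014 = 0.1110.

δ ≈ 0.111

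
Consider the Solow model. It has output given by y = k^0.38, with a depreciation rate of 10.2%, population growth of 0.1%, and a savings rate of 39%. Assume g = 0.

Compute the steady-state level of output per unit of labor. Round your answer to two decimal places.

At the steady state, Δk = 0, so s·k^α = (n + δ)·k.
Dividing both sides by k: k^(1−α) = s / (n + δ).
k^0.62 = 0.39 / (0.001 + 0.102) = 0.39 / 0.103 = 3.7864
k* = 3.7864^(1/0.62) ≈ 8.5629
y* = (k*)^α = 8.5629^0.38 ≈ 2.2615

y* = 2.26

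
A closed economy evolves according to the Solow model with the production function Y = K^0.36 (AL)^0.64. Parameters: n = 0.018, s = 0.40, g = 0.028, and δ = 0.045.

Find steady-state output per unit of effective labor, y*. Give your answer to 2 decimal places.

y* ≈ 2.30

Steady state requires s·f(k) = (n + g + δ)·k, i.e. s·k^α = (n + g + δ)·k.
Rearranging, k^(1−α) = s / (n + g + δ).
k^0.64 = 0.40 / (0.018 + 0.028 + 0.045) = 0.40 / 0.091 = 4.3956
k* = 4.3956^(1/0.64) ≈ 10.1092
y* = (k*)^α = 10.1092^0.36 ≈ 2.2998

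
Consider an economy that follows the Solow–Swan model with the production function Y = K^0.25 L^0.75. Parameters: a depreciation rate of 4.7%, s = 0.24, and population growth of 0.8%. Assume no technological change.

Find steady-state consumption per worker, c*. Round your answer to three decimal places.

c* ≈ 1.242

In steady state, investment equals break-even investment: s·k^α = (n + δ)·k.
Dividing both sides by k: k^(1−α) = s / (n + δ).
k^0.75 = 0.24 / (0.008 + 0.047) = 0.24 / 0.055 = 4.3636
k* = 4.3636^(1/0.75) ≈ 7.1306
y* = (k*)^α = 7.1306^0.25 ≈ 1.6341
c* = (1 − s)·y* = (1 − 0.24) × 1.6341 ≈ 1.2419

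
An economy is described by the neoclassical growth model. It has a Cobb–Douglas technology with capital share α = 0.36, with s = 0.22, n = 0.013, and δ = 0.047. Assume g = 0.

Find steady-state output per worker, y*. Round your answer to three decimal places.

At the steady state, Δk = 0, so s·k^α = (n + δ)·k.
Rearranging, k^(1−α) = s / (n + δ).
k^0.64 = 0.22 / (0.013 + 0.047) = 0.22 / 0.060 = 3.6667
k* = 3.6667^(1/0.64) ≈ 7.6152
y* = (k*)^α = 7.6152^0.36 ≈ 2.0769

y* = 2.077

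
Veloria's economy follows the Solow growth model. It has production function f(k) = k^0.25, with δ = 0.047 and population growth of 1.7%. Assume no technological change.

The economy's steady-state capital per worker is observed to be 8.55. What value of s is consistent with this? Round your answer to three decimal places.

s ≈ 0.320

In steady state, investment equals break-even investment: s·k^α = (n + δ)·k.
So s / (n + δ) = (k*)^(1−α) = 8.55^0.75 = 5.0001.
Therefore s = 5.0001 × (n + δ) = 5.0001 × 0.064 = 0.3200.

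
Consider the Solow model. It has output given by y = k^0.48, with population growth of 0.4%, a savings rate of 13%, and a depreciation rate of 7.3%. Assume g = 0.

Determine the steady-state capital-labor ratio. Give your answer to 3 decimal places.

k* = 2.738

Steady state requires s·f(k) = (n + δ)·k, i.e. s·k^α = (n + δ)·k.
Dividing both sides by k: k^(1−α) = s / (n + δ).
k^0.52 = 0.13 / (0.004 + 0.073) = 0.13 / 0.077 = 1.6883
k* = 1.6883^(1/0.52) ≈ 2.7378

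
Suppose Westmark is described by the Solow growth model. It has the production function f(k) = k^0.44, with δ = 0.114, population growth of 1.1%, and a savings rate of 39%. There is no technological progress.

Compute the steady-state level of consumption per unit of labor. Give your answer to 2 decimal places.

c* = 1.49

At the steady state, Δk = 0, so s·k^α = (n + δ)·k.
Dividing both sides by k: k^(1−α) = s / (n + δ).
k^0.56 = 0.39 / (0.011 + 0.114) = 0.39 / 0.125 = 3.1200
k* = 3.1200^(1/0.56) ≈ 7.6281
y* = (k*)^α = 7.6281^0.44 ≈ 2.4449
c* = (1 − s)·y* = (1 − 0.39) × 2.4449 ≈ 1.4914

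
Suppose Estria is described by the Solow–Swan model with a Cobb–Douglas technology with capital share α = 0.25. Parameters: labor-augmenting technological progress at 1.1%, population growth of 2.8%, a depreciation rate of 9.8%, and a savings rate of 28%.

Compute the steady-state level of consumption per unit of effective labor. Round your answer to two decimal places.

In steady state, investment equals break-even investment: s·k^α = (n + g + δ)·k.
Dividing both sides by k: k^(1−α) = s / (n + g + δ).
k^0.75 = 0.28 / (0.028 + 0.011 + 0.098) = 0.28 / 0.137 = 2.0438
k* = 2.0438^(1/0.75) ≈ 2.5937
y* = (k*)^α = 2.5937^0.25 ≈ 1.2691
c* = (1 − s)·y* = (1 − 0.28) × 1.2691 ≈ 0.9138

c* = 0.91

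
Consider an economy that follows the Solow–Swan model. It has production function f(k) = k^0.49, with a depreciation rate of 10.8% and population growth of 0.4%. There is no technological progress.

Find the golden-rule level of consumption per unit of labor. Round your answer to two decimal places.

At the golden rule, f'(k) = n + δ, so α·k^(α−1) = n + δ and k_gold = (α/(n + δ))^(1/(1−α)).
k_gold = (0.49/0.112)^(1/0.51) = 4.3750^1.9608 ≈ 18.0647
c_gold = f(k_gold) − (n + δ)·k_gold = 4.1290 − 0.112×18.0647 ≈ 2.1058

c_gold ≈ 2.11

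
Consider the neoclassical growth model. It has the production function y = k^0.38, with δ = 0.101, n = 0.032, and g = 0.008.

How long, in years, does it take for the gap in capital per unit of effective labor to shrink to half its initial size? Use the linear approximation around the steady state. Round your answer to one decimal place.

half-life ≈ 7.9 years

Near the steady state the convergence rate is λ = (1 − α)(n + g + δ).
λ = (1 − 0.38) × 0.141 = 0.62 × 0.141 = 0.08742
Half-life = ln 2 / λ = 0.6931 / 0.08742 ≈ 7.93 years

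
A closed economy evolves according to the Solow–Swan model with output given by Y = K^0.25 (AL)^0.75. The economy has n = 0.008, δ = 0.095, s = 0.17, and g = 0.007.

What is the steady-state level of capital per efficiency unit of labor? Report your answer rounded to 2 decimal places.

k* ≈ 1.79

At the steady state, Δk = 0, so s·k^α = (n + g + δ)·k.
Dividing both sides by k: k^(1−α) = s / (n + g + δ).
k^0.75 = 0.17 / (0.008 + 0.007 + 0.095) = 0.17 / 0.110 = 1.5455
k* = 1.5455^(1/0.75) ≈ 1.7869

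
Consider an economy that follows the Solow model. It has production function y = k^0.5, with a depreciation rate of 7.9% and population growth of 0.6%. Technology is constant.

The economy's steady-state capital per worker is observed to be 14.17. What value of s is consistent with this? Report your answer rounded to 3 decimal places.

s ≈ 0.320

In steady state, investment equals break-even investment: s·k^α = (n + δ)·k.
So s / (n + δ) = (k*)^(1−α) = 14.17^0.5 = 3.7643.
Therefore s = 3.7643 × (n + δ) = 3.7643 × 0.085 = 0.3200.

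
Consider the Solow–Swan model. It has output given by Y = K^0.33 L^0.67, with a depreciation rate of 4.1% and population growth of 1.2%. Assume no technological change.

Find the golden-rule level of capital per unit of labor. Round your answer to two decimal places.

The golden rule sets f'(k) = n + δ, i.e. α·k^(α−1) = n + δ.
So k^(1−α) = α / (n + δ) = 0.33 / 0.053 = 6.2264.
k_gold = 6.2264^(1/0.67) ≈ 15.3260

k_gold ≈ 15.33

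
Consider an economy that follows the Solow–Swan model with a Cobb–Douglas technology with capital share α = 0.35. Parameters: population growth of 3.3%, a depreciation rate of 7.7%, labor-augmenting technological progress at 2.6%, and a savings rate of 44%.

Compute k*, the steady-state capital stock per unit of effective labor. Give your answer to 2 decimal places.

At the steady state, Δk = 0, so s·k^α = (n + g + δ)·k.
Dividing both sides by k: k^(1−α) = s / (n + g + δ).
k^0.65 = 0.44 / (0.033 + 0.026 + 0.077) = 0.44 / 0.136 = 3.2353
k* = 3.2353^(1/0.65) ≈ 6.0881

k* ≈ 6.09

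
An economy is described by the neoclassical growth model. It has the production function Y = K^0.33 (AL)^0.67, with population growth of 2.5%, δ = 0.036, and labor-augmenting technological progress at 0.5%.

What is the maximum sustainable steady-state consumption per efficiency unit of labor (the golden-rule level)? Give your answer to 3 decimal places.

c_gold ≈ 1.480

At the golden rule, f'(k) = n + g + δ, so α·k^(α−1) = n + g + δ and k_gold = (α/(n + g + δ))^(1/(1−α)).
k_gold = (0.33/0.066)^(1/0.67) = 5.0000^1.4925 ≈ 11.0462
c_gold = f(k_gold) − (n + g + δ)·k_gold = 2.2093 − 0.066×11.0462 ≈ 1.4803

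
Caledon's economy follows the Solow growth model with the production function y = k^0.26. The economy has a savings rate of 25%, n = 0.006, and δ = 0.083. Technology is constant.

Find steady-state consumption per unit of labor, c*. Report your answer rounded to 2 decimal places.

At the steady state, Δk = 0, so s·k^α = (n + δ)·k.
Dividing both sides by k: k^(1−α) = s / (n + δ).
k^0.74 = 0.25 / (0.006 + 0.083) = 0.25 / 0.089 = 2.8090
k* = 2.8090^(1/0.74) ≈ 4.0379
y* = (k*)^α = 4.0379^0.26 ≈ 1.4375
c* = (1 − s)·y* = (1 − 0.25) × 1.4375 ≈ 1.0781

c* = 1.08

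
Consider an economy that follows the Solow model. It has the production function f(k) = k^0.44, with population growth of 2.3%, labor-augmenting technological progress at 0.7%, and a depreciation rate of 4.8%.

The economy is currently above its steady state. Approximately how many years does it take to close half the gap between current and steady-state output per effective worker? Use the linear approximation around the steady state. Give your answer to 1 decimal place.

Near the steady state the convergence rate is λ = (1 − α)(n + g + δ).
λ = (1 − 0.44) × 0.078 = 0.56 × 0.078 = 0.04368
Half-life = ln 2 / λ = 0.6931 / 0.04368 ≈ 15.87 years

about 15.9 years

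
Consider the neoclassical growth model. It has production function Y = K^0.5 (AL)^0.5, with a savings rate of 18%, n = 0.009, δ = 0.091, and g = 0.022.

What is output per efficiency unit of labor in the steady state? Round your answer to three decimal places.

In steady state, investment equals break-even investment: s·k^α = (n + g + δ)·k.
Dividing both sides by k: k^(1−α) = s / (n + g + δ).
k^0.5 = 0.18 / (0.009 + 0.022 + 0.091) = 0.18 / 0.122 = 1.4754
k* = 1.4754^(1/0.5) ≈ 2.1768
y* = (k*)^α = 2.1768^0.5 ≈ 1.4754

y* ≈ 1.475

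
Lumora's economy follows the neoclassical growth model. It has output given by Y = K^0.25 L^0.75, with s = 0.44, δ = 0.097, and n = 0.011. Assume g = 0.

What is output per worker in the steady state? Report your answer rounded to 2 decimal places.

Steady state requires s·f(k) = (n + δ)·k, i.e. s·k^α = (n + δ)·k.
Dividing both sides by k: k^(1−α) = s / (n + δ).
k^0.75 = 0.44 / (0.011 + 0.097) = 0.44 / 0.108 = 4.0741
k* = 4.0741^(1/0.75) ≈ 6.5069
y* = (k*)^α = 6.5069^0.25 ≈ 1.5971

y* ≈ 1.60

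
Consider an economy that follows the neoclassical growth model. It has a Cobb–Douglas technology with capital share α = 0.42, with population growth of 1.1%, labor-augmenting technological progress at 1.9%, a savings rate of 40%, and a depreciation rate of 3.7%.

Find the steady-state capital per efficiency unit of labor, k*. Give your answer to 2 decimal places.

At the steady state, Δk = 0, so s·k^α = (n + g + δ)·k.
Dividing both sides by k: k^(1−α) = s / (n + g + δ).
k^0.58 = 0.40 / (0.011 + 0.019 + 0.037) = 0.40 / 0.067 = 5.9701
k* = 5.9701^(1/0.58) ≈ 21.7720

k* = 21.77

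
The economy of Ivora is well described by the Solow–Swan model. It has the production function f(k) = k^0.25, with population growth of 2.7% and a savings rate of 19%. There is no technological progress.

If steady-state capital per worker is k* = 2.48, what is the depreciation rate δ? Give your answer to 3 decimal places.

δ ≈ 0.069

At the steady state, Δk = 0, so s·k^α = (n + δ)·k.
So s / (n + δ) = (k*)^(1−α) = 2.48^0.75 = 1.9762.
Therefore n + δ = s / 1.9762 = 0.19 / 1.9762 = 0.0961, so δ = 0.0961 − 0.027 = 0.0691.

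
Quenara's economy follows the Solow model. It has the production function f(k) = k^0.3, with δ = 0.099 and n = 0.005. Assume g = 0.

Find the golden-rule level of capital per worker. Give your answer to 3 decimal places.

The golden rule sets f'(k) = n + δ, i.e. α·k^(α−1) = n + δ.
So k^(1−α) = α / (n + δ) = 0.3 / 0.104 = 2.8846.
k_gold = 2.8846^(1/0.7) ≈ 4.5422

k_gold ≈ 4.542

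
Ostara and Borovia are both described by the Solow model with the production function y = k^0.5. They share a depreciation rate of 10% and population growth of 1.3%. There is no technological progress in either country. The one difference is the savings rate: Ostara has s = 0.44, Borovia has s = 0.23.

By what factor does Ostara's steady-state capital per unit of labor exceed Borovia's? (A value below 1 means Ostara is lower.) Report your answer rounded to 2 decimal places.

ratio ≈ 3.66

Steady-state k* = [s/(n + δ)]^(1/(1−α)), so the ratio is [ (s_O/(n + δ)_O) / (s_B/(n + δ)_B) ]^2.
s_O/(n + δ)_O = 0.44/0.113 = 3.8938; s_B/(n + δ)_B = 0.23/0.113 = 2.0354.
Ratio = (3.8938/2.0354)^2 = 1.9130^2 ≈ 3.6596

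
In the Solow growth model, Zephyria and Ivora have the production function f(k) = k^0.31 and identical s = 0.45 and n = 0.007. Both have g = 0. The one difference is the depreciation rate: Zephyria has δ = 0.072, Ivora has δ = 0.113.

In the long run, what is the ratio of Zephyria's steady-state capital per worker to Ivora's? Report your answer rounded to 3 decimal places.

Steady-state k* = [s/(n + δ)]^(1/(1−α)), so the ratio is [ (s_Z/(n + δ)_Z) / (s_I/(n + δ)_I) ]^1.4493.
s_Z/(n + δ)_Z = 0.45/0.079 = 5.6962; s_I/(n + δ)_I = 0.45/0.120 = 3.7500.
Ratio = (5.6962/3.7500)^1.4493 = 1.5190^1.4493 ≈ 1.8329

k*_Z / k*_I ≈ 1.833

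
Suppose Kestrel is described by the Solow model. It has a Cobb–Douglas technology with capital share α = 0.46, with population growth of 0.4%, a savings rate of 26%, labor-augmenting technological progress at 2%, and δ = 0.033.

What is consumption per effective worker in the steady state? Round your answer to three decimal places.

c* = 2.696

In steady state, investment equals break-even investment: s·k^α = (n + g + δ)·k.
Rearranging, k^(1−α) = s / (n + g + δ).
k^0.54 = 0.26 / (0.004 + 0.020 + 0.033) = 0.26 / 0.057 = 4.5614
k* = 4.5614^(1/0.54) ≈ 16.6170
y* = (k*)^α = 16.6170^0.46 ≈ 3.6430
c* = (1 − s)·y* = (1 − 0.26) × 3.6430 ≈ 2.6958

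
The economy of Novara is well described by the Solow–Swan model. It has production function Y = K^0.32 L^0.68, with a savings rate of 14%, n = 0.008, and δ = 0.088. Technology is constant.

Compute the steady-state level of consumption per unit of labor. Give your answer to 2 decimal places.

c* = 1.03

Steady state requires s·f(k) = (n + δ)·k, i.e. s·k^α = (n + δ)·k.
Rearranging, k^(1−α) = s / (n + δ).
k^0.68 = 0.14 / (0.008 + 0.088) = 0.14 / 0.096 = 1.4583
k* = 1.4583^(1/0.68) ≈ 1.7416
y* = (k*)^α = 1.7416^0.32 ≈ 1.1943
c* = (1 − s)·y* = (1 − 0.14) × 1.1943 ≈ 1.0271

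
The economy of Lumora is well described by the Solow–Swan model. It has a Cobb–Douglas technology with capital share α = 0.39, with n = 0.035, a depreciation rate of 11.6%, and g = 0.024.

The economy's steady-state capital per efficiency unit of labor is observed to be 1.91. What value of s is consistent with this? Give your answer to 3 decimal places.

Steady state requires s·f(k) = (n + g + δ)·k, i.e. s·k^α = (n + g + δ)·k.
So s / (n + g + δ) = (k*)^(1−α) = 1.91^0.61 = 1.4840.
Therefore s = 1.4840 × (n + g + δ) = 1.4840 × 0.175 = 0.2597.

s ≈ 0.260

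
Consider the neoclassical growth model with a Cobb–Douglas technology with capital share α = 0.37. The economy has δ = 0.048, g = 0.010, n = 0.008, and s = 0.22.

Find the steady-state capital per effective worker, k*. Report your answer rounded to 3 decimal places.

At the steady state, Δk = 0, so s·k^α = (n + g + δ)·k.
Rearranging, k^(1−α) = s / (n + g + δ).
k^0.63 = 0.22 / (0.008 + 0.010 + 0.048) = 0.22 / 0.066 = 3.3333
k* = 3.3333^(1/0.63) ≈ 6.7602

k* = 6.760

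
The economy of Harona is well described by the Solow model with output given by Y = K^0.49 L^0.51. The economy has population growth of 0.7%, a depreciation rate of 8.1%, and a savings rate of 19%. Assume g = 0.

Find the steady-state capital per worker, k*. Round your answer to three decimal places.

k* ≈ 4.523

At the steady state, Δk = 0, so s·k^α = (n + δ)·k.
Dividing both sides by k: k^(1−α) = s / (n + δ).
k^0.51 = 0.19 / (0.007 + 0.081) = 0.19 / 0.088 = 2.1591
k* = 2.1591^(1/0.51) ≈ 4.5231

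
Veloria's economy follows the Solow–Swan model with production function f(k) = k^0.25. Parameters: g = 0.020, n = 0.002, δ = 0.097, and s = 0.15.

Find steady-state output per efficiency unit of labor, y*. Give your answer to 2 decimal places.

y* ≈ 1.08

At the steady state, Δk = 0, so s·k^α = (n + g + δ)·k.
Dividing both sides by k: k^(1−α) = s / (n + g + δ).
k^0.75 = 0.15 / (0.002 + 0.020 + 0.097) = 0.15 / 0.119 = 1.2605
k* = 1.2605^(1/0.75) ≈ 1.3616
y* = (k*)^α = 1.3616^0.25 ≈ 1.0802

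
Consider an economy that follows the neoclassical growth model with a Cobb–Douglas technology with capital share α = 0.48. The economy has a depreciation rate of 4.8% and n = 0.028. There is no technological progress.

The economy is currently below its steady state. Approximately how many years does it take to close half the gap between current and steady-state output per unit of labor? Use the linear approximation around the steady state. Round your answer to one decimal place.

Near the steady state the convergence rate is λ = (1 − α)(n + δ).
λ = (1 − 0.48) × 0.076 = 0.52 × 0.076 = 0.03952
Half-life = ln 2 / λ = 0.6931 / 0.03952 ≈ 17.54 years

about 17.5 years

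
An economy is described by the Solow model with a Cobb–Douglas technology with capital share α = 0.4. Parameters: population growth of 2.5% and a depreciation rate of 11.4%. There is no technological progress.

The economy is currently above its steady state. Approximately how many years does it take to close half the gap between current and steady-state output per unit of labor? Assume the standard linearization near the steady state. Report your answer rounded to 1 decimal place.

half-life ≈ 8.3 years

Near the steady state the convergence rate is λ = (1 − α)(n + δ).
λ = (1 − 0.4) × 0.139 = 0.6 × 0.139 = 0.0834
Half-life = ln 2 / λ = 0.6931 / 0.0834 ≈ 8.31 years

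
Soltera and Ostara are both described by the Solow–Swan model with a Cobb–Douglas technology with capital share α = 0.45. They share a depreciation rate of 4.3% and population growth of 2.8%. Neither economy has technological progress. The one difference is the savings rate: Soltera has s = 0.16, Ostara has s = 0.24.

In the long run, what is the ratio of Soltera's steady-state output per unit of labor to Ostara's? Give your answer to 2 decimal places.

Steady-state y* = [s/(n + δ)]^(α/(1−α)), so the ratio is [ (s_S/(n + δ)_S) / (s_O/(n + δ)_O) ]^0.8182.
s_S/(n + δ)_S = 0.16/0.071 = 2.2535; s_O/(n + δ)_O = 0.24/0.071 = 3.3803.
Ratio = (2.2535/3.3803)^0.8182 = 0.6667^0.8182 ≈ 0.7177

ratio ≈ 0.72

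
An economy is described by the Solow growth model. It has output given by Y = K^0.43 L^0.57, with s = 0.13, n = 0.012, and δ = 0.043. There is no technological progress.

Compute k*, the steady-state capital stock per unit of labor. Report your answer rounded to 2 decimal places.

k* = 4.52

At the steady state, Δk = 0, so s·k^α = (n + δ)·k.
Dividing both sides by k: k^(1−α) = s / (n + δ).
k^0.57 = 0.13 / (0.012 + 0.043) = 0.13 / 0.055 = 2.3636
k* = 2.3636^(1/0.57) ≈ 4.5226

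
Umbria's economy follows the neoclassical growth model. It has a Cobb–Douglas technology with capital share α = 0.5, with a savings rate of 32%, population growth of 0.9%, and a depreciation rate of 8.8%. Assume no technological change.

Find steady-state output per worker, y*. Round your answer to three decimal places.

y* ≈ 3.299

At the steady state, Δk = 0, so s·k^α = (n + δ)·k.
Dividing both sides by k: k^(1−α) = s / (n + δ).
k^0.5 = 0.32 / (0.009 + 0.088) = 0.32 / 0.097 = 3.2990
k* = 3.2990^(1/0.5) ≈ 10.8834
y* = (k*)^α = 10.8834^0.5 ≈ 3.2990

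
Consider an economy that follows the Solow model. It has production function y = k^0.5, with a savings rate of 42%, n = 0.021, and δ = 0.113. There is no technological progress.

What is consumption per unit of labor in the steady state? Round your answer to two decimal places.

c* = 1.82

In steady state, investment equals break-even investment: s·k^α = (n + δ)·k.
Dividing both sides by k: k^(1−α) = s / (n + δ).
k^0.5 = 0.42 / (0.021 + 0.113) = 0.42 / 0.134 = 3.1343
k* = 3.1343^(1/0.5) ≈ 9.8238
y* = (k*)^α = 9.8238^0.5 ≈ 3.1343
c* = (1 − s)·y* = (1 − 0.42) × 3.1343 ≈ 1.8179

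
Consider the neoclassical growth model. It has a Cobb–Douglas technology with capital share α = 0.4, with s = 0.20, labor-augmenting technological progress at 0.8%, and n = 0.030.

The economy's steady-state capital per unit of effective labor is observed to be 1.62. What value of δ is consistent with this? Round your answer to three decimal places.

In steady state, investment equals break-even investment: s·k^α = (n + g + δ)·k.
So s / (n + g + δ) = (k*)^(1−α) = 1.62^0.6 = 1.3357.
Therefore n + g + δ = s / 1.3357 = 0.20 / 1.3357 = 0.1497, so δ = 0.1497 − 0.038 = 0.1117.

δ ≈ 0.112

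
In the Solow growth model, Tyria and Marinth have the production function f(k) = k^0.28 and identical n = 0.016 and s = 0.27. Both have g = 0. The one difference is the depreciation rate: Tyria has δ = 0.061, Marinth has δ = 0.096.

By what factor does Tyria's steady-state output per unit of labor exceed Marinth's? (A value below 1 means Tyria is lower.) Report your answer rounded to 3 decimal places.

ratio ≈ 1.157

Steady-state y* = [s/(n + δ)]^(α/(1−α)), so the ratio is [ (s_T/(n + δ)_T) / (s_M/(n + δ)_M) ]^0.3889.
s_T/(n + δ)_T = 0.27/0.077 = 3.5065; s_M/(n + δ)_M = 0.27/0.112 = 2.4107.
Ratio = (3.5065/2.4107)^0.3889 = 1.4546^0.3889 ≈ 1.1569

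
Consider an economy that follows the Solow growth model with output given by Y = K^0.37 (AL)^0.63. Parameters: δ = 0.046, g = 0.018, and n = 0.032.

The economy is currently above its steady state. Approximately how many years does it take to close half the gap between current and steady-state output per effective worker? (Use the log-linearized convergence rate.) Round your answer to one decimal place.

about 11.5 years

Near the steady state the convergence rate is λ = (1 − α)(n + g + δ).
λ = (1 − 0.37) × 0.096 = 0.63 × 0.096 = 0.06048
Half-life = ln 2 / λ = 0.6931 / 0.06048 ≈ 11.46 years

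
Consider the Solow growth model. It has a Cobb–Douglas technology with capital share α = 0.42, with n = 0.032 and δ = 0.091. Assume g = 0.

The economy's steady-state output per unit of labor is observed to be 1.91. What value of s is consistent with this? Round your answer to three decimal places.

In steady state, investment equals break-even investment: s·k^α = (n + δ)·k.
Since y* = [s/(n + δ)]^(α/(1−α)), we have s/(n + δ) = (y*)^((1−α)/α) = 1.91^1.381 = 2.4440.
Therefore s = 2.4440 × (n + δ) = 2.4440 × 0.123 = 0.3006.

s ≈ 0.301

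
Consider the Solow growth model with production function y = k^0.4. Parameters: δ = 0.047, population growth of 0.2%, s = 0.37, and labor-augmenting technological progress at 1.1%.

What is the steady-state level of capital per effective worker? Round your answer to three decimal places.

k* = 20.737

At the steady state, Δk = 0, so s·k^α = (n + g + δ)·k.
Rearranging, k^(1−α) = s / (n + g + δ).
k^0.6 = 0.37 / (0.002 + 0.011 + 0.047) = 0.37 / 0.060 = 6.1667
k* = 6.1667^(1/0.6) ≈ 20.7374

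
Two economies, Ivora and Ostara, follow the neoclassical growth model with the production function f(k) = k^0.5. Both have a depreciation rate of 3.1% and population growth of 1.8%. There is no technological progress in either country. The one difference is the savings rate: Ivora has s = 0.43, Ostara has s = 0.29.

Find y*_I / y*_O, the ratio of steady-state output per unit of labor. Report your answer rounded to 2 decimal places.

y*_I / y*_O ≈ 1.48

Steady-state y* = [s/(n + δ)]^(α/(1−α)), so the ratio is [ (s_I/(n + δ)_I) / (s_O/(n + δ)_O) ]^1.
s_I/(n + δ)_I = 0.43/0.049 = 8.7755; s_O/(n + δ)_O = 0.29/0.049 = 5.9184.
Ratio = (8.7755/5.9184)^1 = 1.4827^1 ≈ 1.4827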